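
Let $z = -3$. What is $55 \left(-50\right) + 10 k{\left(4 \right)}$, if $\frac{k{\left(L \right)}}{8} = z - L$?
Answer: $-3310$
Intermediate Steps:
$k{\left(L \right)} = -24 - 8 L$ ($k{\left(L \right)} = 8 \left(-3 - L\right) = -24 - 8 L$)
$55 \left(-50\right) + 10 k{\left(4 \right)} = 55 \left(-50\right) + 10 \left(-24 - 32\right) = -2750 + 10 \left(-24 - 32\right) = -2750 + 10 \left(-56\right) = -2750 - 560 = -3310$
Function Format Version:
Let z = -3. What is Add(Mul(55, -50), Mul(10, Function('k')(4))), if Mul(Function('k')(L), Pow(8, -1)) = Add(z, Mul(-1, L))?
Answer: -3310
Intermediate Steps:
Function('k')(L) = Add(-24, Mul(-8, L)) (Function('k')(L) = Mul(8, Add(-3, Mul(-1, L))) = Add(-24, Mul(-8, L)))
Add(Mul(55, -50), Mul(10, Function('k')(4))) = Add(Mul(55, -50), Mul(10, Add(-24, Mul(-8, 4)))) = Add(-2750, Mul(10, Add(-24, -32))) = Add(-2750, Mul(10, -56)) = Add(-2750, -560) = -3310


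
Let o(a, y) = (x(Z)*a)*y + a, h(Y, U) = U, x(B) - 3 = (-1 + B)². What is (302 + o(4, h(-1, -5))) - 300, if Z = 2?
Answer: -74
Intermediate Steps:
x(B) = 3 + (-1 + B)²
o(a, y) = a + 4*a*y (o(a, y) = ((3 + (-1 + 2)²)*a)*y + a = ((3 + 1²)*a)*y + a = ((3 + 1)*a)*y + a = (4*a)*y + a = 4*a*y + a = a + 4*a*y)
(302 + o(4, h(-1, -5))) - 300 = (302 + 4*(1 + 4*(-5))) - 300 = (302 + 4*(1 - 20)) - 300 = (302 + 4*(-19)) - 300 = (302 - 76) - 300 = 226 - 300 = -74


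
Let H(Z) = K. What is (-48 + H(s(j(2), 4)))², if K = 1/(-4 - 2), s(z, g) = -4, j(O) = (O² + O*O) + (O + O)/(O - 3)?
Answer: 83521/36 ≈ 2320.0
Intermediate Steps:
j(O) = 2*O² + 2*O/(-3 + O) (j(O) = (O² + O²) + (2*O)/(-3 + O) = 2*O² + 2*O/(-3 + O))
K = -⅙ (K = 1/(-6) = -⅙ ≈ -0.16667)
H(Z) = -⅙
(-48 + H(s(j(2), 4)))² = (-48 - ⅙)² = (-289/6)² = 83521/36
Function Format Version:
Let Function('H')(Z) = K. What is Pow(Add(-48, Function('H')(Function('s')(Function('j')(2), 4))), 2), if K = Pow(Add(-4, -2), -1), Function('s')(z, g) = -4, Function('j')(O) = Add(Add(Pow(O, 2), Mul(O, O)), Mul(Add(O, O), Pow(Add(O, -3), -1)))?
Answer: Rational(83521, 36) ≈ 2320.0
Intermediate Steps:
Function('j')(O) = Add(Mul(2, Pow(O, 2)), Mul(2, O, Pow(Add(-3, O), -1))) (Function('j')(O) = Add(Add(Pow(O, 2), Pow(O, 2)), Mul(Mul(2, O), Pow(Add(-3, O), -1))) = Add(Mul(2, Pow(O, 2)), Mul(2, O, Pow(Add(-3, O), -1))))
K = Rational(-1, 6) (K = Pow(-6, -1) = Rational(-1, 6) ≈ -0.16667)
Function('H')(Z) = Rational(-1, 6)
Pow(Add(-48, Function('H')(Function('s')(Function('j')(2), 4))), 2) = Pow(Add(-48, Rational(-1, 6)), 2) = Pow(Rational(-289, 6), 2) = Rational(83521, 36)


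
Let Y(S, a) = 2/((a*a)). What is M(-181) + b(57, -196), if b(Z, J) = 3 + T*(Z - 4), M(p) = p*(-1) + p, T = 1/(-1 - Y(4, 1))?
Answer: -44/3 ≈ -14.667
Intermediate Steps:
Y(S, a) = 2/a**2 (Y(S, a) = 2/(a**2) = 2/a**2)
T = -1/3 (T = 1/(-1 - 2/1**2) = 1/(-1 - 2) = 1/(-3) = -1/3 ≈ -0.33333)
M(p) = 0 (M(p) = -p + p = 0)
b(Z, J) = 13/3 - Z/3 (b(Z, J) = 3 - (Z - 4)/3 = 3 - (-4 + Z)/3 = 3 + (4/3 - Z/3) = 13/3 - Z/3)
M(-181) + b(57, -196) = 0 + (13/3 - 1/3*57) = 0 + (13/3 - 19) = 0 - 44/3 = -44/3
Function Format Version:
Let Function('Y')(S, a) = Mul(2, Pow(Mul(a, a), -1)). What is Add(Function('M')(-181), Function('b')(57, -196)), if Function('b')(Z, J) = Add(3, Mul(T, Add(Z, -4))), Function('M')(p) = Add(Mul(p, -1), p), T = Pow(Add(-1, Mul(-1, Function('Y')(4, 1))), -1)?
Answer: Rational(-44, 3) ≈ -14.667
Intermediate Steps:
Function('Y')(S, a) = Mul(2, Pow(a, -2)) (Function('Y')(S, a) = Mul(2, Pow(Pow(a, 2), -1)) = Mul(2, Pow(a, -2)))
T = Rational(-1, 3) (T = Pow(Add(-1, Mul(-1, Mul(2, Pow(1, -2)))), -1) = Pow(Add(-1, Mul(-1, Mul(2, 1))), -1) = Pow(Add(-1, Mul(-1, 2)), -1) = Pow(Add(-1, -2), -1) = Pow(-3, -1) = Rational(-1, 3) ≈ -0.33333)
Function('M')(p) = 0 (Function('M')(p) = Add(Mul(-1, p), p) = 0)
Function('b')(Z, J) = Add(Rational(13, 3), Mul(Rational(-1, 3), Z)) (Function('b')(Z, J) = Add(3, Mul(Rational(-1, 3), Add(Z, -4))) = Add(3, Mul(Rational(-1, 3), Add(-4, Z))) = Add(3, Add(Rational(4, 3), Mul(Rational(-1, 3), Z))) = Add(Rational(13, 3), Mul(Rational(-1, 3), Z)))
Add(Function('M')(-181), Function('b')(57, -196)) = Add(0, Add(Rational(13, 3), Mul(Rational(-1, 3), 57))) = Add(0, Add(Rational(13, 3), -19)) = Add(0, Rational(-44, 3)) = Rational(-44, 3)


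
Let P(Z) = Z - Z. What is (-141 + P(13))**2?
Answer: 19881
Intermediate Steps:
P(Z) = 0
(-141 + P(13))**2 = (-141 + 0)**2 = (-141)**2 = 19881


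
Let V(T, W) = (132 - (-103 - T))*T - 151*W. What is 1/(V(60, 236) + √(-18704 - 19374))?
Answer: -8968/160869087 - I*√38078/321738174 ≈ -5.5747e-5 - 6.065e-7*I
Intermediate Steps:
V(T, W) = -151*W + T*(235 + T) (V(T, W) = (132 + (103 + T))*T - 151*W = (235 + T)*T - 151*W = T*(235 + T) - 151*W = -151*W + T*(235 + T))
1/(V(60, 236) + √(-18704 - 19374)) = 1/((60² - 151*236 + 235*60) + √(-18704 - 19374)) = 1/((3600 - 35636 + 14100) + √(-38078)) = 1/(-17936 + I*√38078)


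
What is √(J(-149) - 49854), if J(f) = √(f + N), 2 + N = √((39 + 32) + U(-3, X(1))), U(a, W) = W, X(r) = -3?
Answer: √(-49854 + √(-151 + 2*√17)) ≈ 0.027 + 223.28*I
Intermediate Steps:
N = -2 + 2*√17 (N = -2 + √((39 + 32) - 3) = -2 + √(71 - 3) = -2 + √68 = -2 + 2*√17 ≈ 6.2462)
J(f) = √(-2 + f + 2*√17) (J(f) = √(f + (-2 + 2*√17)) = √(-2 + f + 2*√17))
√(J(-149) - 49854) = √(√(-2 - 149 + 2*√17) - 49854) = √(√(-151 + 2*√17) - 49854) = √(-49854 + √(-151 + 2*√17))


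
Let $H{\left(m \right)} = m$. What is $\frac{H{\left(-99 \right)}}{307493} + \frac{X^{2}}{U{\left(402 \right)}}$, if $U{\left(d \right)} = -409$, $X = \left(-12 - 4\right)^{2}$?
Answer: $- \frac{20151901739}{125764637} \approx -160.24$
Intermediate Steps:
$X = 256$ ($X = \left(-16\right)^{2} = 256$)
$\frac{H{\left(-99 \right)}}{307493} + \frac{X^{2}}{U{\left(402 \right)}} = - \frac{99}{307493} + \frac{256^{2}}{-409} = \left(-99\right) \frac{1}{307493} + 65536 \left(- \frac{1}{409}\right) = - \frac{99}{307493} - \frac{65536}{409} = - \frac{20151901739}{125764637}$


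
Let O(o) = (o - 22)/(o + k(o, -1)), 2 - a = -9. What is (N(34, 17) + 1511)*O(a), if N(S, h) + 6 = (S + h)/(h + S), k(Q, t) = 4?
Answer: -5522/5 ≈ -1104.4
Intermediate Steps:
a = 11 (a = 2 - 1*(-9) = 2 + 9 = 11)
N(S, h) = -5 (N(S, h) = -6 + (S + h)/(h + S) = -6 + (S + h)/(S + h) = -6 + 1 = -5)
O(o) = (-22 + o)/(4 + o) (O(o) = (o - 22)/(o + 4) = (-22 + o)/(4 + o))
(N(34, 17) + 1511)*O(a) = (-5 + 1511)*((-22 + 11)/(4 + 11)) = 1506*(-11/15) = -5522/5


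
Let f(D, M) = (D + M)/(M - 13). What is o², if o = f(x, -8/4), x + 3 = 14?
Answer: 9/25 ≈ 0.36000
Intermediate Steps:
x = 11 (x = -3 + 14 = 11)
f(D, M) = (D + M)/(-13 + M)
o = -⅗ (o = (11 - 8/4)/(-13 - 8/4) = (11 - 8*¼)/(-13 - 8*¼) = (11 - 2)/(-13 - 2) = 9/(-15) = -1/15*9 = -⅗ ≈ -0.60000)
o² = (-⅗)² = 9/25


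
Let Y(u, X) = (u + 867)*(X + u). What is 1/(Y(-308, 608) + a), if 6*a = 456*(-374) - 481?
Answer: 6/835175 ≈ 7.1841e-6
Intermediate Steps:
Y(u, X) = (867 + u)*(X + u)
a = -171025/6 (a = (456*(-374) - 481)/6 = (-170544 - 481)/6 = (⅙)*(-171025) = -171025/6 ≈ -28504.)
1/(Y(-308, 608) + a) = 1/(((-308)² + 867*608 + 867*(-308) + 608*(-308)) - 171025/6) = 1/((94864 + 527136 - 267036 - 187264) - 171025/6) = 1/(167700 - 171025/6) = 1/(835175/6) = 6/835175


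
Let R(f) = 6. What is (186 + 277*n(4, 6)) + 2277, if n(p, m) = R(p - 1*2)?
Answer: 4125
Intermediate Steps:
n(p, m) = 6
(186 + 277*n(4, 6)) + 2277 = (186 + 277*6) + 2277 = (186 + 1662) + 2277 = 1848 + 2277 = 4125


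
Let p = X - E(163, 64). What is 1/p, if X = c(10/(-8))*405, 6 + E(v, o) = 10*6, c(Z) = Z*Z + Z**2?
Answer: 8/9693 ≈ 0.00082534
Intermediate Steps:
c(Z) = 2*Z**2 (c(Z) = Z**2 + Z**2 = 2*Z**2)
E(v, o) = 54 (E(v, o) = -6 + 10*6 = -6 + 60 = 54)
X = 10125/8 (X = (2*(10/(-8))**2)*405 = (2*(10*(-1/8))**2)*405 = (2*(-5/4)**2)*405 = (2*(25/16))*405 = (25/8)*405 = 10125/8 ≈ 1265.6)
p = 9693/8 (p = 10125/8 - 1*54 = 10125/8 - 54 = 9693/8 ≈ 1211.6)
1/p = 1/(9693/8) = 8/9693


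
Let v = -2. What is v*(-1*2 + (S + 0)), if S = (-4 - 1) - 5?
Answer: 24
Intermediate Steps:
S = -10 (S = -5 - 5 = -10)
v*(-1*2 + (S + 0)) = -2*(-1*2 + (-10 + 0)) = -2*(-2 - 10) = -2*(-12) = 24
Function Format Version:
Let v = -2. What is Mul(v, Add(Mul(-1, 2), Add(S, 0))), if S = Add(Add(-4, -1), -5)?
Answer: 24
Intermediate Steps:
S = -10 (S = Add(-5, -5) = -10)
Mul(v, Add(Mul(-1, 2), Add(S, 0))) = Mul(-2, Add(Mul(-1, 2), Add(-10, 0))) = Mul(-2, Add(-2, -10)) = Mul(-2, -12) = 24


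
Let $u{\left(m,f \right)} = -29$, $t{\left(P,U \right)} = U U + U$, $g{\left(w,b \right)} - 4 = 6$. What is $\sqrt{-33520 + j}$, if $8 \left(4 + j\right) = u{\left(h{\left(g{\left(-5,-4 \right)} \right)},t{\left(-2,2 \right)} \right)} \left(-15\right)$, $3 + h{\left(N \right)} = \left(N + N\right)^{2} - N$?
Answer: $\frac{i \sqrt{535514}}{4} \approx 182.95 i$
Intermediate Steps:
$g{\left(w,b \right)} = 10$ ($g{\left(w,b \right)} = 4 + 6 = 10$)
$h{\left(N \right)} = -3 - N + 4 N^{2}$ ($h{\left(N \right)} = -3 - \left(N - \left(N + N\right)^{2}\right) = -3 - \left(N - 4 N^{2}\right) = -3 + \left(4 N^{2} - N\right) = -3 + \left(- N + 4 N^{2}\right) = -3 - N + 4 N^{2}$)
$t{\left(P,U \right)} = U + U^{2}$ ($t{\left(P,U \right)} = U^{2} + U = U + U^{2}$)
$j = \frac{403}{8}$ ($j = -4 + \frac{\left(-29\right) \left(-15\right)}{8} = -4 + \frac{1}{8} \cdot 435 = -4 + \frac{435}{8} = \frac{403}{8} \approx 50.375$)
$\sqrt{-33520 + j} = \sqrt{-33520 + \frac{403}{8}} = \sqrt{- \frac{267757}{8}} = \frac{i \sqrt{535514}}{4}$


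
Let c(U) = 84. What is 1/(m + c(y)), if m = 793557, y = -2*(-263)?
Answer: 1/793641 ≈ 1.2600e-6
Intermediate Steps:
y = 526
1/(m + c(y)) = 1/(793557 + 84) = 1/793641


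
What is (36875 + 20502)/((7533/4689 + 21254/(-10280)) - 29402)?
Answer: -153652163380/78738026367 ≈ -1.9514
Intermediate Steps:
(36875 + 20502)/((7533/4689 + 21254/(-10280)) - 29402) = 57377/((7533*(1/4689) + 21254*(-1/10280)) - 29402) = 57377/((837/521 - 10627/5140) - 29402) = 57377/(-1234487/2677940 - 29402) = 57377/(-78738026367/2677940) = 57377*(-2677940/78738026367) = -153652163380/78738026367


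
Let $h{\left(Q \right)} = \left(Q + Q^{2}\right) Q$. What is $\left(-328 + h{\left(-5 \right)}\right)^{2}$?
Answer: $183184$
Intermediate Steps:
$h{\left(Q \right)} = Q \left(Q + Q^{2}\right)$
$\left(-328 + h{\left(-5 \right)}\right)^{2} = \left(-328 + \left(-5\right)^{2} \left(1 - 5\right)\right)^{2} = \left(-328 + 25 \left(-4\right)\right)^{2} = \left(-328 - 100\right)^{2} = \left(-428\right)^{2} = 183184$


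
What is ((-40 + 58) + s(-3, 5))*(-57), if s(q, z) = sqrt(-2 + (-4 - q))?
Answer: -1026 - 57*I*sqrt(3) ≈ -1026.0 - 98.727*I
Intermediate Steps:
s(q, z) = sqrt(-6 - q)
((-40 + 58) + s(-3, 5))*(-57) = ((-40 + 58) + sqrt(-6 - 1*(-3)))*(-57) = (18 + sqrt(-6 + 3))*(-57) = (18 + sqrt(-3))*(-57) = (18 + I*sqrt(3))*(-57) = -1026 - 57*I*sqrt(3)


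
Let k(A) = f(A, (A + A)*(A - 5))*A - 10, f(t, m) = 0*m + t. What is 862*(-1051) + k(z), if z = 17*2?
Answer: -904816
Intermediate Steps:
z = 34
f(t, m) = t (f(t, m) = 0 + t = t)
k(A) = -10 + A² (k(A) = A*A - 10 = A² - 10 = -10 + A²)
862*(-1051) + k(z) = 862*(-1051) + (-10 + 34²) = -905962 + (-10 + 1156) = -905962 + 1146 = -904816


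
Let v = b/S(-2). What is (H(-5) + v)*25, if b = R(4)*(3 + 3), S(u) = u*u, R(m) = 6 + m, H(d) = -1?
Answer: 350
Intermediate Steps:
S(u) = u²
b = 60 (b = (6 + 4)*(3 + 3) = 10*6 = 60)
v = 15 (v = 60/((-2)²) = 60/4 = 60*(¼) = 15)
(H(-5) + v)*25 = (-1 + 15)*25 = 14*25 = 350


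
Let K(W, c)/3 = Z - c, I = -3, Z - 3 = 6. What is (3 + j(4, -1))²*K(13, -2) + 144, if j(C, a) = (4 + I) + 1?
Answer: 969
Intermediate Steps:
Z = 9 (Z = 3 + 6 = 9)
K(W, c) = 27 - 3*c (K(W, c) = 3*(9 - c) = 27 - 3*c)
j(C, a) = 2 (j(C, a) = (4 - 3) + 1 = 1 + 1 = 2)
(3 + j(4, -1))²*K(13, -2) + 144 = (3 + 2)²*(27 - 3*(-2)) + 144 = 5²*(27 + 6) + 144 = 25*33 + 144 = 825 + 144 = 969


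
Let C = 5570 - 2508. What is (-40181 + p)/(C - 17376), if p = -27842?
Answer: 68023/14314 ≈ 4.7522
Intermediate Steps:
C = 3062
(-40181 + p)/(C - 17376) = (-40181 - 27842)/(3062 - 17376) = -68023/(-14314) = -68023*(-1/14314) = 68023/14314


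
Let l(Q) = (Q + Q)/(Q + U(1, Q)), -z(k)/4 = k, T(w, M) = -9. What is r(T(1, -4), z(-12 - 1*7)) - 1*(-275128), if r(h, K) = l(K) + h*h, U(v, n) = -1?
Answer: 20640827/75 ≈ 2.7521e+5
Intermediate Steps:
z(k) = -4*k
l(Q) = 2*Q/(-1 + Q) (l(Q) = (Q + Q)/(Q - 1) = (2*Q)/(-1 + Q) = 2*Q/(-1 + Q))
r(h, K) = h**2 + 2*K/(-1 + K) (r(h, K) = 2*K/(-1 + K) + h*h = 2*K/(-1 + K) + h**2 = h**2 + 2*K/(-1 + K))
r(T(1, -4), z(-12 - 1*7)) - 1*(-275128) = (2*(-4*(-12 - 1*7)) + (-9)**2*(-1 - 4*(-12 - 1*7)))/(-1 - 4*(-12 - 1*7)) - 1*(-275128) = (2*(-4*(-12 - 7)) + 81*(-1 - 4*(-12 - 7)))/(-1 - 4*(-12 - 7)) + 275128 = (2*(-4*(-19)) + 81*(-1 - 4*(-19)))/(-1 - 4*(-19)) + 275128 = (2*76 + 81*(-1 + 76))/(-1 + 76) + 275128 = (152 + 81*75)/75 + 275128 = (152 + 6075)/75 + 275128 = (1/75)*6227 + 275128 = 6227/75 + 275128 = 20640827/75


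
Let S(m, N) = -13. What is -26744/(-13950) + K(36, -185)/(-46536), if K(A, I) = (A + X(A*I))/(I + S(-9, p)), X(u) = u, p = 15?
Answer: 285104438/148769775 ≈ 1.9164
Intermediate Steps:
K(A, I) = (A + A*I)/(-13 + I) (K(A, I) = (A + A*I)/(I - 13) = (A + A*I)/(-13 + I))
-26744/(-13950) + K(36, -185)/(-46536) = -26744/(-13950) + (36*(1 - 185)/(-13 - 185))/(-46536) = -26744*(-1/13950) + (36*(-184)/(-198))*(-1/46536) = 13372/6975 + (36*(-1/198)*(-184))*(-1/46536) = 13372/6975 + (368/11)*(-1/46536) = 13372/6975 - 46/63987 = 285104438/148769775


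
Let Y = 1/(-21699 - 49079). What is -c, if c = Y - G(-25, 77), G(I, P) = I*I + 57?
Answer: 48270597/70778 ≈ 682.00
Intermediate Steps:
G(I, P) = 57 + I² (G(I, P) = I² + 57 = 57 + I²)
Y = -1/70778 (Y = 1/(-70778) = -1/70778 ≈ -1.4129e-5)
c = -48270597/70778 (c = -1/70778 - (57 + (-25)²) = -1/70778 - (57 + 625) = -1/70778 - 1*682 = -1/70778 - 682 = -48270597/70778 ≈ -682.00)
-c = -1*(-48270597/70778) = 48270597/70778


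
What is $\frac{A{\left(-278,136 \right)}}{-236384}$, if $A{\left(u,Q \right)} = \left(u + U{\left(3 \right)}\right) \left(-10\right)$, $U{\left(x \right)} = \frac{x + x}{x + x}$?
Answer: $- \frac{1385}{118192} \approx -0.011718$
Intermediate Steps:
$U{\left(x \right)} = 1$ ($U{\left(x \right)} = \frac{2 x}{2 x} = 2 x \frac{1}{2 x} = 1$)
$A{\left(u,Q \right)} = -10 - 10 u$ ($A{\left(u,Q \right)} = \left(u + 1\right) \left(-10\right) = \left(1 + u\right) \left(-10\right) = -10 - 10 u$)
$\frac{A{\left(-278,136 \right)}}{-236384} = \frac{-10 - -2780}{-236384} = \left(-10 + 2780\right) \left(- \frac{1}{236384}\right) = 2770 \left(- \frac{1}{236384}\right) = - \frac{1385}{118192}$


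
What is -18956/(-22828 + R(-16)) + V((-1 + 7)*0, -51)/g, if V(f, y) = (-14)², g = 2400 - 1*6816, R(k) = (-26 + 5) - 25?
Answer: 9903299/12626448 ≈ 0.78433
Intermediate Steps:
R(k) = -46 (R(k) = -21 - 25 = -46)
g = -4416 (g = 2400 - 6816 = -4416)
V(f, y) = 196
-18956/(-22828 + R(-16)) + V((-1 + 7)*0, -51)/g = -18956/(-22828 - 46) + 196/(-4416) = -18956/(-22874) + 196*(-1/4416) = -18956*(-1/22874) - 49/1104 = 9478/11437 - 49/1104 = 9903299/12626448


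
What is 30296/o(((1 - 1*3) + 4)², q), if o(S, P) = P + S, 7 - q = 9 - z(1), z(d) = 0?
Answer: 15148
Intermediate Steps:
q = -2 (q = 7 - (9 - 1*0) = 7 - (9 + 0) = 7 - 1*9 = 7 - 9 = -2)
30296/o(((1 - 1*3) + 4)², q) = 30296/(-2 + ((1 - 1*3) + 4)²) = 30296/(-2 + ((1 - 3) + 4)²) = 30296/(-2 + (-2 + 4)²) = 30296/(-2 + 2²) = 30296/(-2 + 4) = 30296/2 = 30296*(½) = 15148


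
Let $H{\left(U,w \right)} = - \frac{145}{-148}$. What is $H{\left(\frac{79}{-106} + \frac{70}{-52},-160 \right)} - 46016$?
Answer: $- \frac{6810223}{148} \approx -46015.0$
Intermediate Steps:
$H{\left(U,w \right)} = \frac{145}{148}$ ($H{\left(U,w \right)} = \left(-145\right) \left(- \frac{1}{148}\right) = \frac{145}{148}$)
$H{\left(\frac{79}{-106} + \frac{70}{-52},-160 \right)} - 46016 = \frac{145}{148} - 46016 = - \frac{6810223}{148}$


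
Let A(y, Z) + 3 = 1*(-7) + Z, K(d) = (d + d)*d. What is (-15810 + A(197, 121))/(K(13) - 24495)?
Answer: 15699/24157 ≈ 0.64987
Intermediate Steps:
K(d) = 2*d**2 (K(d) = (2*d)*d = 2*d**2)
A(y, Z) = -10 + Z (A(y, Z) = -3 + (1*(-7) + Z) = -3 + (-7 + Z) = -10 + Z)
(-15810 + A(197, 121))/(K(13) - 24495) = (-15810 + (-10 + 121))/(2*13**2 - 24495) = (-15810 + 111)/(2*169 - 24495) = -15699/(338 - 24495) = -15699/(-24157) = -15699*(-1/24157) = 15699/24157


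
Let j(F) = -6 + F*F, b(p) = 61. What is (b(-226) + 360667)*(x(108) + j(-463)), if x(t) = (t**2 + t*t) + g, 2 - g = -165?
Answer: 85802040624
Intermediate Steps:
g = 167 (g = 2 - 1*(-165) = 2 + 165 = 167)
j(F) = -6 + F**2
x(t) = 167 + 2*t**2 (x(t) = (t**2 + t*t) + 167 = (t**2 + t**2) + 167 = 2*t**2 + 167 = 167 + 2*t**2)
(b(-226) + 360667)*(x(108) + j(-463)) = (61 + 360667)*((167 + 2*108**2) + (-6 + (-463)**2)) = 360728*((167 + 2*11664) + (-6 + 214369)) = 360728*((167 + 23328) + 214363) = 360728*(23495 + 214363) = 360728*237858 = 85802040624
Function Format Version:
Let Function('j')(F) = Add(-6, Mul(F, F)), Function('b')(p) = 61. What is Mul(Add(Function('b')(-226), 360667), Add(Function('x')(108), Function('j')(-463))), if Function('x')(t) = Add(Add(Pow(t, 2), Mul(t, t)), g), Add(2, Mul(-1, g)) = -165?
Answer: 85802040624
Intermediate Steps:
g = 167 (g = Add(2, Mul(-1, -165)) = Add(2, 165) = 167)
Function('j')(F) = Add(-6, Pow(F, 2))
Function('x')(t) = Add(167, Mul(2, Pow(t, 2))) (Function('x')(t) = Add(Add(Pow(t, 2), Mul(t, t)), 167) = Add(Add(Pow(t, 2), Pow(t, 2)), 167) = Add(Mul(2, Pow(t, 2)), 167) = Add(167, Mul(2, Pow(t, 2))))
Mul(Add(Function('b')(-226), 360667), Add(Function('x')(108), Function('j')(-463))) = Mul(Add(61, 360667), Add(Add(167, Mul(2, Pow(108, 2))), Add(-6, Pow(-463, 2)))) = Mul(360728, Add(Add(167, Mul(2, 11664)), Add(-6, 214369))) = Mul(360728, Add(Add(167, 23328), 214363)) = Mul(360728, Add(23495, 214363)) = Mul(360728, 237858) = 85802040624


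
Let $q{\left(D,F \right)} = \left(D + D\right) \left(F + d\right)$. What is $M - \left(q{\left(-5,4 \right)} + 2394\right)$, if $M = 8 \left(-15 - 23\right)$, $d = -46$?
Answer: $-3118$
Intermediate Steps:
$M = -304$ ($M = 8 \left(-38\right) = -304$)
$q{\left(D,F \right)} = 2 D \left(-46 + F\right)$ ($q{\left(D,F \right)} = \left(D + D\right) \left(F - 46\right) = 2 D \left(-46 + F\right)$)
$M - \left(q{\left(-5,4 \right)} + 2394\right) = -304 - \left(2 \left(-5\right) \left(-46 + 4\right) + 2394\right) = -304 - \left(2 \left(-5\right) \left(-42\right) + 2394\right) = -304 - \left(420 + 2394\right) = -304 - 2814 = -3118$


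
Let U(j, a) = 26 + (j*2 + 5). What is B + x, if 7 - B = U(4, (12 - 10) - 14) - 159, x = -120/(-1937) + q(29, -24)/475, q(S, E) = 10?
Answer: 23385179/184015 ≈ 127.08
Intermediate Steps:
x = 15274/184015 (x = -120/(-1937) + 10/475 = -120*(-1/1937) + 10*(1/475) = 120/1937 + 2/95 = 15274/184015 ≈ 0.083004)
U(j, a) = 31 + 2*j (U(j, a) = 26 + (2*j + 5) = 26 + (5 + 2*j) = 31 + 2*j)
B = 127 (B = 7 - ((31 + 2*4) - 159) = 7 - ((31 + 8) - 159) = 7 - (39 - 159) = 7 - 1*(-120) = 7 + 120 = 127)
B + x = 127 + 15274/184015 = 23385179/184015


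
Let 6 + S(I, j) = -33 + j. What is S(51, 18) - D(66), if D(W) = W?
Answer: -87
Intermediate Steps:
S(I, j) = -39 + j (S(I, j) = -6 + (-33 + j) = -39 + j)
S(51, 18) - D(66) = (-39 + 18) - 1*66 = -21 - 66 = -87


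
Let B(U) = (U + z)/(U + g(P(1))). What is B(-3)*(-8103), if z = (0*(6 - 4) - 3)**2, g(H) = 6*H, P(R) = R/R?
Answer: -16206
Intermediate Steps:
P(R) = 1
z = 9 (z = (0*2 - 3)**2 = (0 - 3)**2 = (-3)**2 = 9)
B(U) = (9 + U)/(6 + U) (B(U) = (U + 9)/(U + 6*1) = (9 + U)/(U + 6) = (9 + U)/(6 + U))
B(-3)*(-8103) = ((9 - 3)/(6 - 3))*(-8103) = (6/3)*(-8103) = ((1/3)*6)*(-8103) = 2*(-8103) = -16206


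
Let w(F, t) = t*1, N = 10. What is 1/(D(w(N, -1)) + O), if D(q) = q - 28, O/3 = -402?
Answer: -1/1235 ≈ -0.00080972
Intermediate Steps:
O = -1206 (O = 3*(-402) = -1206)
w(F, t) = t
D(q) = -28 + q
1/(D(w(N, -1)) + O) = 1/((-28 - 1) - 1206) = 1/(-29 - 1206) = 1/(-1235) = -1/1235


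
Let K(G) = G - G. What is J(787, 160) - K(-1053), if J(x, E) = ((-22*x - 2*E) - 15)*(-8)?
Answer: 141192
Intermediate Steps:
J(x, E) = 120 + 16*E + 176*x (J(x, E) = (-15 - 22*x - 2*E)*(-8) = 120 + 16*E + 176*x)
K(G) = 0
J(787, 160) - K(-1053) = (120 + 16*160 + 176*787) - 1*0 = (120 + 2560 + 138512) + 0 = 141192 + 0 = 141192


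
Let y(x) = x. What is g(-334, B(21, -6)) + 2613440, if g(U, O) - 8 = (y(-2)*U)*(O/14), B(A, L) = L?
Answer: 18292132/7 ≈ 2.6132e+6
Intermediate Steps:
g(U, O) = 8 - O*U/7 (g(U, O) = 8 + (-2*U)*(O/14) = 8 - O*U/7)
g(-334, B(21, -6)) + 2613440 = (8 - ⅐*(-6)*(-334)) + 2613440 = (8 - 2004/7) + 2613440 = -1948/7 + 2613440 = 18292132/7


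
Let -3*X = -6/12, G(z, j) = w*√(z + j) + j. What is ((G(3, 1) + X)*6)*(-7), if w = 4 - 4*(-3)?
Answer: -1393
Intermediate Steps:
w = 16 (w = 4 + 12 = 16)
G(z, j) = j + 16*√(j + z) (G(z, j) = 16*√(z + j) + j = 16*√(j + z) + j = j + 16*√(j + z))
X = ⅙ (X = -(-2)/12 = -⅓*(-½) = ⅙ ≈ 0.16667)
((G(3, 1) + X)*6)*(-7) = (((1 + 16*√(1 + 3)) + ⅙)*6)*(-7) = (((1 + 16*√4) + ⅙)*6)*(-7) = (((1 + 16*2) + ⅙)*6)*(-7) = (((1 + 32) + ⅙)*6)*(-7) = ((33 + ⅙)*6)*(-7) = ((199/6)*6)*(-7) = 199*(-7) = -1393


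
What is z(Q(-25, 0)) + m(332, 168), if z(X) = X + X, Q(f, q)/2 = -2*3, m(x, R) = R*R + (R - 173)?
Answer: 28195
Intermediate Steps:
m(x, R) = -173 + R + R² (m(x, R) = R² + (-173 + R) = -173 + R + R²)
Q(f, q) = -12 (Q(f, q) = 2*(-2*3) = 2*(-6) = -12)
z(X) = 2*X
z(Q(-25, 0)) + m(332, 168) = 2*(-12) + (-173 + 168 + 168²) = -24 + (-173 + 168 + 28224) = -24 + 28219 = 28195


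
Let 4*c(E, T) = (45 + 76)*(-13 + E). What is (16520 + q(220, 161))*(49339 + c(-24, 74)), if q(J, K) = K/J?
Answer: 701030491119/880 ≈ 7.9663e+8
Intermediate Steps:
c(E, T) = -1573/4 + 121*E/4 (c(E, T) = ((45 + 76)*(-13 + E))/4 = (121*(-13 + E))/4 = (-1573 + 121*E)/4 = -1573/4 + 121*E/4)
(16520 + q(220, 161))*(49339 + c(-24, 74)) = (16520 + 161/220)*(49339 + (-1573/4 + (121/4)*(-24))) = (16520 + 161*(1/220))*(49339 + (-1573/4 - 726)) = (16520 + 161/220)*(49339 - 4477/4) = (3634561/220)*(192879/4) = 701030491119/880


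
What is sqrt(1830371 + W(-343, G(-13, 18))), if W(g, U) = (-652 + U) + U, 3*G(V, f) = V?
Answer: sqrt(16467393)/3 ≈ 1352.7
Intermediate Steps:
G(V, f) = V/3
W(g, U) = -652 + 2*U
sqrt(1830371 + W(-343, G(-13, 18))) = sqrt(1830371 + (-652 + 2*((1/3)*(-13)))) = sqrt(1830371 + (-652 + 2*(-13/3))) = sqrt(1830371 + (-652 - 26/3)) = sqrt(1830371 - 1982/3) = sqrt(5489131/3) = sqrt(16467393)/3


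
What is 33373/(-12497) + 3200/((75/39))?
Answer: 20761635/12497 ≈ 1661.3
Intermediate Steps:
33373/(-12497) + 3200/((75/39)) = 33373*(-1/12497) + 3200/((75*(1/39))) = -33373/12497 + 3200/(25/13) = -33373/12497 + 3200*(13/25) = -33373/12497 + 1664 = 20761635/12497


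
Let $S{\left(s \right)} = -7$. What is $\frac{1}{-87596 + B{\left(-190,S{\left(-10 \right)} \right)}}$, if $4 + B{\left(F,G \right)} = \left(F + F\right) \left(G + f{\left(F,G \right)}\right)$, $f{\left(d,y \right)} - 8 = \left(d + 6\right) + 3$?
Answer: $- \frac{1}{19200} \approx -5.2083 \cdot 10^{-5}$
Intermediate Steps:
$f{\left(d,y \right)} = 17 + d$ ($f{\left(d,y \right)} = 8 + \left(\left(d + 6\right) + 3\right) = 8 + \left(\left(6 + d\right) + 3\right) = 8 + \left(9 + d\right) = 17 + d$)
$B{\left(F,G \right)} = -4 + 2 F \left(17 + F + G\right)$ ($B{\left(F,G \right)} = -4 + \left(F + F\right) \left(G + \left(17 + F\right)\right) = -4 + 2 F \left(17 + F + G\right)$)
$\frac{1}{-87596 + B{\left(-190,S{\left(-10 \right)} \right)}} = \frac{1}{-87596 + \left(-4 + 2 \left(-190\right) \left(-7\right) + 2 \left(-190\right) \left(17 - 190\right)\right)} = \frac{1}{-87596 + \left(-4 + 2660 + 2 \left(-190\right) \left(-173\right)\right)} = \frac{1}{-87596 + \left(-4 + 2660 + 65740\right)} = \frac{1}{-87596 + 68396} = \frac{1}{-19200} = - \frac{1}{19200}$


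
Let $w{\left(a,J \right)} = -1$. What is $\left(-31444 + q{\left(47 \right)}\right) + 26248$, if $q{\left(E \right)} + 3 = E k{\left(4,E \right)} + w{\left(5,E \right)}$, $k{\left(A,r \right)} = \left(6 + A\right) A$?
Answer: $-3320$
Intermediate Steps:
$k{\left(A,r \right)} = A \left(6 + A\right)$
$q{\left(E \right)} = -4 + 40 E$ ($q{\left(E \right)} = -3 + \left(E 4 \left(6 + 4\right) - 1\right) = -3 + \left(E 4 \cdot 10 - 1\right) = -3 + \left(E 40 - 1\right) = -3 + \left(40 E - 1\right) = -3 + \left(-1 + 40 E\right) = -4 + 40 E$)
$\left(-31444 + q{\left(47 \right)}\right) + 26248 = \left(-31444 + \left(-4 + 40 \cdot 47\right)\right) + 26248 = \left(-31444 + \left(-4 + 1880\right)\right) + 26248 = \left(-31444 + 1876\right) + 26248 = -29568 + 26248 = -3320$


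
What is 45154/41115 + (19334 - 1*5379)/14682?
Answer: 137412317/67072270 ≈ 2.0487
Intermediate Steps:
45154/41115 + (19334 - 1*5379)/14682 = 45154*(1/41115) + (19334 - 5379)*(1/14682) = 45154/41115 + 13955*(1/14682) = 45154/41115 + 13955/14682 = 137412317/67072270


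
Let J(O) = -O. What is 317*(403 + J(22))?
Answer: 120777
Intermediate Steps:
317*(403 + J(22)) = 317*(403 - 1*22) = 317*(403 - 22) = 317*381 = 120777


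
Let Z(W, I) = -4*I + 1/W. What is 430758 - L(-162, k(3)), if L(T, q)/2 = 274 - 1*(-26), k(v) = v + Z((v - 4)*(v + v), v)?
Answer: 430158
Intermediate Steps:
Z(W, I) = 1/W - 4*I
k(v) = -3*v + 1/(2*v*(-4 + v)) (k(v) = v + (1/((v - 4)*(v + v)) - 4*v) = v + (1/((-4 + v)*(2*v)) - 4*v) = v + (1/(2*v*(-4 + v)) - 4*v) = v + (-4*v + 1/(2*v*(-4 + v))) = -3*v + 1/(2*v*(-4 + v)))
L(T, q) = 600 (L(T, q) = 2*(274 - 1*(-26)) = 2*(274 + 26) = 2*300 = 600)
430758 - L(-162, k(3)) = 430758 - 1*600 = 430758 - 600 = 430158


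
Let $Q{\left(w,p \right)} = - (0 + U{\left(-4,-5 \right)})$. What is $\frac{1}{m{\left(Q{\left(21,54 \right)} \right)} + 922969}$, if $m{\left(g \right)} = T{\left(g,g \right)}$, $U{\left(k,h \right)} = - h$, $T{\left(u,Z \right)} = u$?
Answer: $\frac{1}{922964} \approx 1.0835 \cdot 10^{-6}$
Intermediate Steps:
$Q{\left(w,p \right)} = -5$ ($Q{\left(w,p \right)} = - (0 - -5) = - (0 + 5) = \left(-1\right) 5 = -5$)
$m{\left(g \right)} = g$
$\frac{1}{m{\left(Q{\left(21,54 \right)} \right)} + 922969} = \frac{1}{-5 + 922969} = \frac{1}{922964}$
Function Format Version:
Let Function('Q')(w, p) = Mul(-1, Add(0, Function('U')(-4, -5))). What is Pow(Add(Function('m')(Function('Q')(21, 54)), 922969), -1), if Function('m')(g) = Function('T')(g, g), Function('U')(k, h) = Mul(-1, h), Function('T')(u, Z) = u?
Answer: Rational(1, 922964) ≈ 1.0835e-6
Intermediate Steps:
Function('Q')(w, p) = -5 (Function('Q')(w, p) = Mul(-1, Add(0, Mul(-1, -5))) = Mul(-1, Add(0, 5)) = Mul(-1, 5) = -5)
Function('m')(g) = g
Pow(Add(Function('m')(Function('Q')(21, 54)), 922969), -1) = Pow(Add(-5, 922969), -1) = Pow(922964, -1) = Rational(1, 922964)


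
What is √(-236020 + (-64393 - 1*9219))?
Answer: 8*I*√4838 ≈ 556.45*I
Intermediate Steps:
√(-236020 + (-64393 - 1*9219)) = √(-236020 + (-64393 - 9219)) = √(-236020 - 73612) = √(-309632) = 8*I*√4838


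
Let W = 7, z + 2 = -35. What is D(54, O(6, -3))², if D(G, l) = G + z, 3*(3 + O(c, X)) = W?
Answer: 289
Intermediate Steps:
z = -37 (z = -2 - 35 = -37)
O(c, X) = -⅔ (O(c, X) = -3 + (⅓)*7 = -3 + 7/3 = -⅔)
D(G, l) = -37 + G (D(G, l) = G - 37 = -37 + G)
D(54, O(6, -3))² = (-37 + 54)² = 17² = 289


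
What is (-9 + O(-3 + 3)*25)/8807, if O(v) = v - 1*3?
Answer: -84/8807 ≈ -0.0095379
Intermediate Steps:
O(v) = -3 + v (O(v) = v - 3 = -3 + v)
(-9 + O(-3 + 3)*25)/8807 = (-9 + (-3 + (-3 + 3))*25)/8807 = (-9 + (-3 + 0)*25)*(1/8807) = (-9 - 3*25)*(1/8807) = (-9 - 75)*(1/8807) = -84*1/8807 = -84/8807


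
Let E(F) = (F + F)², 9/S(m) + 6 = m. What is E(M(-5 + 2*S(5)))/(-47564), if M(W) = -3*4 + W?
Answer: -1225/11891 ≈ -0.10302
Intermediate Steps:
S(m) = 9/(-6 + m)
M(W) = -12 + W
E(F) = 4*F² (E(F) = (2*F)² = 4*F²)
E(M(-5 + 2*S(5)))/(-47564) = (4*(-12 + (-5 + 2*(9/(-6 + 5))))²)/(-47564) = (4*(-12 + (-5 + 2*(9/(-1))))²)*(-1/47564) = (4*(-12 + (-5 + 2*(9*(-1))))²)*(-1/47564) = (4*(-12 + (-5 + 2*(-9)))²)*(-1/47564) = (4*(-12 + (-5 - 18))²)*(-1/47564) = (4*(-12 - 23)²)*(-1/47564) = (4*(-35)²)*(-1/47564) = (4*1225)*(-1/47564) = 4900*(-1/47564) = -1225/11891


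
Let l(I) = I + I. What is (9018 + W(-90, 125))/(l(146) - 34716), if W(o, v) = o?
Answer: -1116/4303 ≈ -0.25935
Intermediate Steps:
l(I) = 2*I
(9018 + W(-90, 125))/(l(146) - 34716) = (9018 - 90)/(2*146 - 34716) = 8928/(292 - 34716) = 8928/(-34424) = 8928*(-1/34424) = -1116/4303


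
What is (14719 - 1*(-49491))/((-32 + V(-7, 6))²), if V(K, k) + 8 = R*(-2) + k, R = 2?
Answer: 32105/722 ≈ 44.467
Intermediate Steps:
V(K, k) = -12 + k (V(K, k) = -8 + (2*(-2) + k) = -8 + (-4 + k) = -12 + k)
(14719 - 1*(-49491))/((-32 + V(-7, 6))²) = (14719 - 1*(-49491))/((-32 + (-12 + 6))²) = (14719 + 49491)/((-32 - 6)²) = 64210/((-38)²) = 64210/1444 = 64210*(1/1444) = 32105/722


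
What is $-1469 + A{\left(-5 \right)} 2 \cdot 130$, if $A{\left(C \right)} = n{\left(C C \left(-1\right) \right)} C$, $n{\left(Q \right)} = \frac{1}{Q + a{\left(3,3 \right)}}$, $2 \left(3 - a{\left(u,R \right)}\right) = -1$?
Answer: $- \frac{60567}{43} \approx -1408.5$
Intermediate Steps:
$a{\left(u,R \right)} = \frac{7}{2}$ ($a{\left(u,R \right)} = 3 - - \frac{1}{2} = 3 + \frac{1}{2} = \frac{7}{2}$)
$n{\left(Q \right)} = \frac{1}{\frac{7}{2} + Q}$ ($n{\left(Q \right)} = \frac{1}{Q + \frac{7}{2}} = \frac{1}{\frac{7}{2} + Q}$)
$A{\left(C \right)} = \frac{2 C}{7 - 2 C^{2}}$ ($A{\left(C \right)} = \frac{2}{7 + 2 C C \left(-1\right)} C = \frac{2}{7 + 2 C^{2} \left(-1\right)} C = \frac{2}{7 + 2 \left(- C^{2}\right)} C = \frac{2}{7 - 2 C^{2}} C = \frac{2 C}{7 - 2 C^{2}}$)
$-1469 + A{\left(-5 \right)} 2 \cdot 130 = -1469 + \left(-2\right) \left(-5\right) \frac{1}{-7 + 2 \left(-5\right)^{2}} \cdot 2 \cdot 130 = -1469 + \left(-2\right) \left(-5\right) \frac{1}{-7 + 2 \cdot 25} \cdot 260 = -1469 + \left(-2\right) \left(-5\right) \frac{1}{-7 + 50} \cdot 260 = -1469 + \left(-2\right) \left(-5\right) \frac{1}{43} \cdot 260 = -1469 + \frac{10}{43} \cdot 260 = -1469 + \frac{2600}{43} = - \frac{60567}{43}$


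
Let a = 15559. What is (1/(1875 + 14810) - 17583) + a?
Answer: -33770439/16685 ≈ -2024.0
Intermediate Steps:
(1/(1875 + 14810) - 17583) + a = (1/(1875 + 14810) - 17583) + 15559 = (1/16685 - 17583) + 15559 = -293372354/16685 + 15559 = -33770439/16685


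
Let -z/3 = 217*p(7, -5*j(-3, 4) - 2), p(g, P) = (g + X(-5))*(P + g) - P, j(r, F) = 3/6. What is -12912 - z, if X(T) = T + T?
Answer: -14865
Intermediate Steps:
X(T) = 2*T
j(r, F) = ½ (j(r, F) = 3*(⅙) = ½)
p(g, P) = -P + (-10 + g)*(P + g) (p(g, P) = (g + 2*(-5))*(P + g) - P = (g - 10)*(P + g) - P = (-10 + g)*(P + g) - P = -P + (-10 + g)*(P + g))
z = 1953 (z = -651*(7² - 11*(-5*½ - 2) - 10*7 + (-5*½ - 2)*7) = -651*(49 - 11*(-5/2 - 2) - 70 + (-5/2 - 2)*7) = -651*(49 - 11*(-9/2) - 70 - 9/2*7) = -651*(49 + 99/2 - 70 - 63/2) = -651*(-3) = -3*(-651) = 1953)
-12912 - z = -12912 - 1*1953 = -12912 - 1953 = -14865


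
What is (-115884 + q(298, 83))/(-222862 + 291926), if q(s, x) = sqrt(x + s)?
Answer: -28971/17266 + sqrt(381)/69064 ≈ -1.6776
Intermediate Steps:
q(s, x) = sqrt(s + x)
(-115884 + q(298, 83))/(-222862 + 291926) = (-115884 + sqrt(298 + 83))/(-222862 + 291926) = (-115884 + sqrt(381))/69064 = (-115884 + sqrt(381))*(1/69064) = -28971/17266 + sqrt(381)/69064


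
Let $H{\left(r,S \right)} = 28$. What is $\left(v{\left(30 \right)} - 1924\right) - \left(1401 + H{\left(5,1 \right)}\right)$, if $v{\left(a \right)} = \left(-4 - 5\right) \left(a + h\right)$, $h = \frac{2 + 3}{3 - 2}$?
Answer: $-3668$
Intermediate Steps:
$h = 5$ ($h = \frac{5}{1} = 5 \cdot 1 = 5$)
$v{\left(a \right)} = -45 - 9 a$ ($v{\left(a \right)} = \left(-4 - 5\right) \left(a + 5\right) = - 9 \left(5 + a\right) = -45 - 9 a$)
$\left(v{\left(30 \right)} - 1924\right) - \left(1401 + H{\left(5,1 \right)}\right) = \left(\left(-45 - 270\right) - 1924\right) - 1429 = \left(-315 - 1924\right) - 1429 = -2239 - 1429 = -3668$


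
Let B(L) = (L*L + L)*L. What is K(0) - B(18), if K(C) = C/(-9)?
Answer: -6156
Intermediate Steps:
B(L) = L*(L + L²) (B(L) = (L² + L)*L = (L + L²)*L = L*(L + L²))
K(C) = -C/9 (K(C) = C*(-⅑) = -C/9)
K(0) - B(18) = -⅑*0 - 18²*(1 + 18) = 0 - 324*19 = 0 - 1*6156 = 0 - 6156 = -6156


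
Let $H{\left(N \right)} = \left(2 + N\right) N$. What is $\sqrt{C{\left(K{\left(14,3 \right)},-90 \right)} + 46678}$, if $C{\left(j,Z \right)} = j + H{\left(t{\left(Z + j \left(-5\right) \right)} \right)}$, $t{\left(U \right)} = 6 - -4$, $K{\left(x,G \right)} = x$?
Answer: $2 \sqrt{11703} \approx 216.36$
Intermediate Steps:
$t{\left(U \right)} = 10$ ($t{\left(U \right)} = 6 + 4 = 10$)
$H{\left(N \right)} = N \left(2 + N\right)$
$C{\left(j,Z \right)} = 120 + j$ ($C{\left(j,Z \right)} = j + 10 \left(2 + 10\right) = j + 10 \cdot 12 = j + 120 = 120 + j$)
$\sqrt{C{\left(K{\left(14,3 \right)},-90 \right)} + 46678} = \sqrt{\left(120 + 14\right) + 46678} = \sqrt{134 + 46678} = \sqrt{46812} = 2 \sqrt{11703}$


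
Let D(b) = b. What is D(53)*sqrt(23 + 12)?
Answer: 53*sqrt(35) ≈ 313.55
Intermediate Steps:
D(53)*sqrt(23 + 12) = 53*sqrt(23 + 12) = 53*sqrt(35)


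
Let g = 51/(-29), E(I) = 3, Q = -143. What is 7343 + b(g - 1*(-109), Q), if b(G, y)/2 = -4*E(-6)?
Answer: 7319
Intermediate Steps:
g = -51/29 (g = 51*(-1/29) = -51/29 ≈ -1.7586)
b(G, y) = -24 (b(G, y) = 2*(-4*3) = 2*(-12) = -24)
7343 + b(g - 1*(-109), Q) = 7343 - 24 = 7319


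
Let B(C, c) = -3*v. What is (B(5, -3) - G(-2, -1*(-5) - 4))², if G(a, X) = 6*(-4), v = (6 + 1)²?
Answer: 15129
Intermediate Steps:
v = 49 (v = 7² = 49)
B(C, c) = -147 (B(C, c) = -3*49 = -147)
G(a, X) = -24
(B(5, -3) - G(-2, -1*(-5) - 4))² = (-147 - 1*(-24))² = (-147 + 24)² = (-123)² = 15129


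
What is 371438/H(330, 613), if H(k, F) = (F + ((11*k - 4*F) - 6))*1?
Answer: 371438/1785 ≈ 208.09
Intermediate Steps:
H(k, F) = -6 - 3*F + 11*k (H(k, F) = (F + ((-4*F + 11*k) - 6))*1 = (F + (-6 - 4*F + 11*k))*1 = (-6 - 3*F + 11*k)*1 = -6 - 3*F + 11*k)
371438/H(330, 613) = 371438/(-6 - 3*613 + 11*330) = 371438/(-6 - 1839 + 3630) = 371438/1785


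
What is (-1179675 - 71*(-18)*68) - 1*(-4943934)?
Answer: 3851163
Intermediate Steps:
(-1179675 - 71*(-18)*68) - 1*(-4943934) = (-1179675 + 1278*68) + 4943934 = (-1179675 + 86904) + 4943934 = -1092771 + 4943934 = 3851163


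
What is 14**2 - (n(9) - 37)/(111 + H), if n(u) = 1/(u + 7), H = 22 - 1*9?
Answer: 389455/1984 ≈ 196.30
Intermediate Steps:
H = 13 (H = 22 - 9 = 13)
n(u) = 1/(7 + u)
14**2 - (n(9) - 37)/(111 + H) = 14**2 - (1/(7 + 9) - 37)/(111 + 13) = 196 - (1/16 - 37)/124 = 196 - (-591)/(16*124) = 196 - 1*(-591/1984) = 196 + 591/1984 = 389455/1984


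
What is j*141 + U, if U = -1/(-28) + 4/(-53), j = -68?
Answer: -14228651/1484 ≈ -9588.0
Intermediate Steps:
U = -59/1484 (U = -1*(-1/28) + 4*(-1/53) = 1/28 - 4/53 = -59/1484 ≈ -0.039757)
j*141 + U = -68*141 - 59/1484 = -9588 - 59/1484 = -14228651/1484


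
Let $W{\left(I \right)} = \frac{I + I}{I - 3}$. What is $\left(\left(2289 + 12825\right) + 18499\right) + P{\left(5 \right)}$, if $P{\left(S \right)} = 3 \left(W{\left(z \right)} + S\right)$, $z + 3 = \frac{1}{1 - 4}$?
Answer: $\frac{638992}{19} \approx 33631.0$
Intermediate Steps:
$z = - \frac{10}{3}$ ($z = -3 + \frac{1}{1 - 4} = -3 + \frac{1}{-3} = -3 - \frac{1}{3} = - \frac{10}{3} \approx -3.3333$)
$W{\left(I \right)} = \frac{2 I}{-3 + I}$
$P{\left(S \right)} = \frac{60}{19} + 3 S$ ($P{\left(S \right)} = 3 \left(2 \left(- \frac{10}{3}\right) \frac{1}{-3 - \frac{10}{3}} + S\right) = 3 \left(2 \left(- \frac{10}{3}\right) \frac{1}{- \frac{19}{3}} + S\right) = 3 \left(2 \left(- \frac{10}{3}\right) \left(- \frac{3}{19}\right) + S\right) = 3 \left(\frac{20}{19} + S\right) = \frac{60}{19} + 3 S$)
$\left(\left(2289 + 12825\right) + 18499\right) + P{\left(5 \right)} = \left(\left(2289 + 12825\right) + 18499\right) + \left(\frac{60}{19} + 3 \cdot 5\right) = \left(15114 + 18499\right) + \left(\frac{60}{19} + 15\right) = 33613 + \frac{345}{19} = \frac{638992}{19}$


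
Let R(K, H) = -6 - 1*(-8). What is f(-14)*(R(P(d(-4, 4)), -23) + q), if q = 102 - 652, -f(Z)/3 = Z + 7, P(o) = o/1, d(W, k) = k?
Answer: -11508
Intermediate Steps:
P(o) = o (P(o) = o*1 = o)
f(Z) = -21 - 3*Z (f(Z) = -3*(Z + 7) = -3*(7 + Z) = -21 - 3*Z)
q = -550
R(K, H) = 2 (R(K, H) = -6 + 8 = 2)
f(-14)*(R(P(d(-4, 4)), -23) + q) = (-21 - 3*(-14))*(2 - 550) = (-21 + 42)*(-548) = 21*(-548) = -11508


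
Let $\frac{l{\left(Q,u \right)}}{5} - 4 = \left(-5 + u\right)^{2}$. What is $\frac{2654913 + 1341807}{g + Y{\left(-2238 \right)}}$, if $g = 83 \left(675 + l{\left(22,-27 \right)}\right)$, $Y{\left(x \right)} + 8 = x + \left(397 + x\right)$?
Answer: $\frac{1998360}{239279} \approx 8.3516$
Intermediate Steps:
$l{\left(Q,u \right)} = 20 + 5 \left(-5 + u\right)^{2}$
$Y{\left(x \right)} = 389 + 2 x$ ($Y{\left(x \right)} = -8 + \left(x + \left(397 + x\right)\right) = -8 + \left(397 + 2 x\right) = 389 + 2 x$)
$g = 482645$ ($g = 83 \left(675 + \left(20 + 5 \left(-5 - 27\right)^{2}\right)\right) = 83 \left(675 + \left(20 + 5 \left(-32\right)^{2}\right)\right) = 83 \left(675 + \left(20 + 5 \cdot 1024\right)\right) = 83 \left(675 + \left(20 + 5120\right)\right) = 83 \left(675 + 5140\right) = 83 \cdot 5815 = 482645$)
$\frac{2654913 + 1341807}{g + Y{\left(-2238 \right)}} = \frac{2654913 + 1341807}{482645 + \left(389 + 2 \left(-2238\right)\right)} = \frac{3996720}{482645 + \left(389 - 4476\right)} = \frac{3996720}{482645 - 4087} = \frac{3996720}{478558} = 3996720 \cdot \frac{1}{478558} = \frac{1998360}{239279}$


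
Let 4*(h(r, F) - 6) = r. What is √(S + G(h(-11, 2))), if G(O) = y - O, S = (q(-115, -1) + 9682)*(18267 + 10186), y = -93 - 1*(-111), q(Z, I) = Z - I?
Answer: 5*√43558131/2 ≈ 16500.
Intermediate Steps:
y = 18 (y = -93 + 111 = 18)
S = 272238304 (S = ((-115 - 1*(-1)) + 9682)*(18267 + 10186) = ((-115 + 1) + 9682)*28453 = (-114 + 9682)*28453 = 9568*28453 = 272238304)
h(r, F) = 6 + r/4
G(O) = 18 - O
√(S + G(h(-11, 2))) = √(272238304 + (18 - (6 + (¼)*(-11)))) = √(272238304 + (18 - (6 - 11/4))) = √(272238304 + (18 - 1*13/4)) = √(272238304 + (18 - 13/4)) = √(272238304 + 59/4) = √(1088953275/4) = 5*√43558131/2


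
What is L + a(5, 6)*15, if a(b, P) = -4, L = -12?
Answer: -72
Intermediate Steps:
L + a(5, 6)*15 = -12 - 4*15 = -12 - 60 = -72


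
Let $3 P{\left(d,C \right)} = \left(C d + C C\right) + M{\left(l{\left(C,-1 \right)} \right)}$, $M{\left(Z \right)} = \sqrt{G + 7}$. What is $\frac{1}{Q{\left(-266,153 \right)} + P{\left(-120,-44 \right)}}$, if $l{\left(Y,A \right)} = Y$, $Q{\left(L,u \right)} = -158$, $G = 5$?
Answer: $\frac{10113}{22727276} - \frac{3 \sqrt{3}}{22727276} \approx 0.00044474$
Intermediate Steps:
$M{\left(Z \right)} = 2 \sqrt{3}$ ($M{\left(Z \right)} = \sqrt{5 + 7} = \sqrt{12} = 2 \sqrt{3}$)
$P{\left(d,C \right)} = \frac{C^{2}}{3} + \frac{2 \sqrt{3}}{3} + \frac{C d}{3}$ ($P{\left(d,C \right)} = \frac{\left(C d + C C\right) + 2 \sqrt{3}}{3} = \frac{\left(C d + C^{2}\right) + 2 \sqrt{3}}{3} = \frac{\left(C^{2} + C d\right) + 2 \sqrt{3}}{3} = \frac{C^{2} + 2 \sqrt{3} + C d}{3} = \frac{C^{2}}{3} + \frac{2 \sqrt{3}}{3} + \frac{C d}{3}$)
$\frac{1}{Q{\left(-266,153 \right)} + P{\left(-120,-44 \right)}} = \frac{1}{-158 + \left(\frac{\left(-44\right)^{2}}{3} + \frac{2 \sqrt{3}}{3} + \frac{1}{3} \left(-44\right) \left(-120\right)\right)} = \frac{1}{-158 + \left(\frac{1}{3} \cdot 1936 + \frac{2 \sqrt{3}}{3} + 1760\right)} = \frac{1}{-158 + \left(\frac{1936}{3} + \frac{2 \sqrt{3}}{3} + 1760\right)} = \frac{1}{-158 + \left(\frac{7216}{3} + \frac{2 \sqrt{3}}{3}\right)} = \frac{1}{\frac{6742}{3} + \frac{2 \sqrt{3}}{3}}$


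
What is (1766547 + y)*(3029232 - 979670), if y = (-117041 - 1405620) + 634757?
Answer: 1800833304366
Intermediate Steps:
y = -887904 (y = -1522661 + 634757 = -887904)
(1766547 + y)*(3029232 - 979670) = (1766547 - 887904)*(3029232 - 979670) = 878643*2049562 = 1800833304366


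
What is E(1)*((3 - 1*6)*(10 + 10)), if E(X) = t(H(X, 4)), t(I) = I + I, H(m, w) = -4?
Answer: 480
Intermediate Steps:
t(I) = 2*I
E(X) = -8 (E(X) = 2*(-4) = -8)
E(1)*((3 - 1*6)*(10 + 10)) = -8*(3 - 1*6)*(10 + 10) = -8*(3 - 6)*20 = -(-24)*20 = -8*(-60) = 480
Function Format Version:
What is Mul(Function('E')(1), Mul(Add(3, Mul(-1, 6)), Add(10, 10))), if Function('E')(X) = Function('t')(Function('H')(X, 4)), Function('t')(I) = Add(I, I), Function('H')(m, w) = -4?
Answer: 480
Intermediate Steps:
Function('t')(I) = Mul(2, I)
Function('E')(X) = -8 (Function('E')(X) = Mul(2, -4) = -8)
Mul(Function('E')(1), Mul(Add(3, Mul(-1, 6)), Add(10, 10))) = Mul(-8, Mul(Add(3, Mul(-1, 6)), Add(10, 10))) = Mul(-8, Mul(Add(3, -6), 20)) = Mul(-8, Mul(-3, 20)) = Mul(-8, -60) = 480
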